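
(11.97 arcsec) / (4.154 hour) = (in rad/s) 3.881e-09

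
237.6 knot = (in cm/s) 1.222e+04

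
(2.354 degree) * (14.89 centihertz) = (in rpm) 0.05842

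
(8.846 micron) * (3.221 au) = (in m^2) 4.262e+06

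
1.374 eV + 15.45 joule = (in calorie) 3.693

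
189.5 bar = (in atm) 187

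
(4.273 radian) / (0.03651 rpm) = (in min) 18.63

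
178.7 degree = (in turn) 0.4964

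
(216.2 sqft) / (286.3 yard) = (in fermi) 7.672e+13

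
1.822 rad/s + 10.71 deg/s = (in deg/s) 115.1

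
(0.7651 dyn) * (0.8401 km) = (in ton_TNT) 1.536e-12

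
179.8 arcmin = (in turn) 0.008324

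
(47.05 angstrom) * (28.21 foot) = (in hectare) 4.046e-12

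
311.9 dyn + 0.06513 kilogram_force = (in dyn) 6.418e+04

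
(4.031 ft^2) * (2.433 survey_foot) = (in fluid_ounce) 9391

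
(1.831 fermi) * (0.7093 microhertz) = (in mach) 3.814e-24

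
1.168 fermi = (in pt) 3.311e-12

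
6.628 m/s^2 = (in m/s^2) 6.628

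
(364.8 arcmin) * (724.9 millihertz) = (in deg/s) 4.407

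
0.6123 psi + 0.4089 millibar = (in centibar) 4.263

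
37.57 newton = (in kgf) 3.831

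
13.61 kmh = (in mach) 0.0111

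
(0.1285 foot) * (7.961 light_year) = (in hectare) 2.95e+11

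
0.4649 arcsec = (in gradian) 0.0001435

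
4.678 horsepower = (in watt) 3488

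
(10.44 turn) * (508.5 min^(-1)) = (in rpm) 5309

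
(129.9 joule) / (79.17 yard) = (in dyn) 1.794e+05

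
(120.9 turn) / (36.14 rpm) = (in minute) 3.345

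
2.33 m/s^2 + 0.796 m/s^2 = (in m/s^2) 3.126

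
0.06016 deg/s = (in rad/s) 0.00105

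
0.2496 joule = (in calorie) 0.05966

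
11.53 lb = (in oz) 184.5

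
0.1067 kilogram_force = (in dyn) 1.046e+05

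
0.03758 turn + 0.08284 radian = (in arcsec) 6.579e+04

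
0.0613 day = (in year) 0.0001679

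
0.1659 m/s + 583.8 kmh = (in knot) 315.5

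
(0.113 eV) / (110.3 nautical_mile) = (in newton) 8.863e-26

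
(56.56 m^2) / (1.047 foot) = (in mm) 1.772e+05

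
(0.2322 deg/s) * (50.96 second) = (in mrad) 206.5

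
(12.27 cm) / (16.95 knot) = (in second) 0.01407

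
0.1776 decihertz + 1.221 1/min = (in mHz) 38.11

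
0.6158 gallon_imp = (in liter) 2.799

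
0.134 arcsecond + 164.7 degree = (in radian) 2.875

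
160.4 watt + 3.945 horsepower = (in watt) 3102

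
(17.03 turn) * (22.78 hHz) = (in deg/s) 1.397e+07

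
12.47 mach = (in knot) 8254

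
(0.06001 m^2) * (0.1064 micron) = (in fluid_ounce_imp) 0.0002247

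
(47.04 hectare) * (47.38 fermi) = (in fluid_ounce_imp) 0.0007844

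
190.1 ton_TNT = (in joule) 7.954e+11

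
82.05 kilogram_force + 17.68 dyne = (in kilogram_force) 82.05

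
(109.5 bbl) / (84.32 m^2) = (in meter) 0.2065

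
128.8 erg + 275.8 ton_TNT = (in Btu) 1.094e+09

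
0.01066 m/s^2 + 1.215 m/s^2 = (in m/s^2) 1.226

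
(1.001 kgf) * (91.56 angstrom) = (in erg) 0.8988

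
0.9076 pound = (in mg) 4.117e+05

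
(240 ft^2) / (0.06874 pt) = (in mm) 9.195e+08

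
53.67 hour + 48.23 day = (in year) 0.1383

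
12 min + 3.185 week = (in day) 22.3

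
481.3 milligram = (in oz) 0.01698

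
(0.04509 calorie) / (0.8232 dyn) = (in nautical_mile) 12.37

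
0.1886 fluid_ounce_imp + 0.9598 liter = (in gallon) 0.255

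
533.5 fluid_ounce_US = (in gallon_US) 4.168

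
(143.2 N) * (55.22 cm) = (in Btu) 0.07495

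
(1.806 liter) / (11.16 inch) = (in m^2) 0.006371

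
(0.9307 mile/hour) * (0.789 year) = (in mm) 1.035e+10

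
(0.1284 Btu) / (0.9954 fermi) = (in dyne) 1.361e+22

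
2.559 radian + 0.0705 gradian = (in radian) 2.56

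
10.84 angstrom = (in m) 1.084e-09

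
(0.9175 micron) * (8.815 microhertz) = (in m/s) 8.088e-12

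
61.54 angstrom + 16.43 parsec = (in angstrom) 5.07e+27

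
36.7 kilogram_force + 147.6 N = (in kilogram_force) 51.75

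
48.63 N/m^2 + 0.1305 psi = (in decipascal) 9484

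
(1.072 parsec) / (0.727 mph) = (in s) 1.018e+17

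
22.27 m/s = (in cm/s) 2227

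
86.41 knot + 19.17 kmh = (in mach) 0.1462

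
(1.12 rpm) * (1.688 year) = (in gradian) 3.975e+08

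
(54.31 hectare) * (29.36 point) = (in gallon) 1.486e+06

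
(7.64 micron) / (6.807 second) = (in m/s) 1.122e-06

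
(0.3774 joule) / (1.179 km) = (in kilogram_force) 3.264e-05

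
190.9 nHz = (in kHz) 1.909e-10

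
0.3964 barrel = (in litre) 63.02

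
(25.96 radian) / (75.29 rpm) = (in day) 3.811e-05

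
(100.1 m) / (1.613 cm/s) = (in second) 6206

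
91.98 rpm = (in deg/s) 551.9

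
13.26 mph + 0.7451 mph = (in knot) 12.17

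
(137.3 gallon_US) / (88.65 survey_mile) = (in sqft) 3.921e-05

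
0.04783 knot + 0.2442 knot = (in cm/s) 15.02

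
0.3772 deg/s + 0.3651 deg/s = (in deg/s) 0.7423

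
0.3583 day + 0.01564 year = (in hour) 145.6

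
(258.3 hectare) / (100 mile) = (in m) 16.05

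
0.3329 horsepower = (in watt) 248.2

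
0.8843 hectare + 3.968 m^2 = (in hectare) 0.8847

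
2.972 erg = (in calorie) 7.103e-08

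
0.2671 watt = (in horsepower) 0.0003582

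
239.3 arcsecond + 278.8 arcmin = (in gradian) 5.237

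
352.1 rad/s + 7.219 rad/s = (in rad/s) 359.3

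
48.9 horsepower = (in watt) 3.646e+04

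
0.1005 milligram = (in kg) 1.005e-07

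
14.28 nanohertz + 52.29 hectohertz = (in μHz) 5.229e+09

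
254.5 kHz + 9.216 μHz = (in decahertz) 2.545e+04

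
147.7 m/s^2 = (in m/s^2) 147.7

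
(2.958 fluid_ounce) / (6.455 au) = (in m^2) 9.059e-17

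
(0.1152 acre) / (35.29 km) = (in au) 8.831e-14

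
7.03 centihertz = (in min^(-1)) 4.218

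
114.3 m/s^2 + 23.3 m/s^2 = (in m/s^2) 137.6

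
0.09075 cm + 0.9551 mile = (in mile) 0.9551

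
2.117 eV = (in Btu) 3.215e-22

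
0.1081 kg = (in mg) 1.081e+05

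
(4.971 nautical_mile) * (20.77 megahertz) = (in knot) 3.717e+11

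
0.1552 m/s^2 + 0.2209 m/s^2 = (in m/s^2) 0.3761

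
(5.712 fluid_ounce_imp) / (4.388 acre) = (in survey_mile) 5.679e-12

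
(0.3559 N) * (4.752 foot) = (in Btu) 0.0004886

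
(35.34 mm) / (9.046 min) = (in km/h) 0.0002344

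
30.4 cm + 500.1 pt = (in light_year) 5.078e-17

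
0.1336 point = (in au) 3.151e-16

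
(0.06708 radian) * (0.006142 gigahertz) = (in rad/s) 4.12e+05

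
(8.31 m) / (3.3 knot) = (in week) 8.094e-06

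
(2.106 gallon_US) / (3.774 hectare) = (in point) 0.0005988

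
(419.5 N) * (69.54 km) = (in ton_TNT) 0.006972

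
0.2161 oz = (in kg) 0.006126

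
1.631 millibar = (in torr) 1.223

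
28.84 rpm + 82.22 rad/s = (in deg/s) 4884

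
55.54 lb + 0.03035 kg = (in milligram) 2.522e+07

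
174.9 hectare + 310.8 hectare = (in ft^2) 5.228e+07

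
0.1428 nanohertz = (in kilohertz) 1.428e-13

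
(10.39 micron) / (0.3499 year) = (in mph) 2.106e-12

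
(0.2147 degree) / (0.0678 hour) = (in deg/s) 0.0008796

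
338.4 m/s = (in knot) 657.8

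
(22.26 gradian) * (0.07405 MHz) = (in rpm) 2.473e+05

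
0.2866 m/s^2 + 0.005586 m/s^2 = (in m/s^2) 0.2922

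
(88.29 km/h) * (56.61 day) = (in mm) 1.2e+11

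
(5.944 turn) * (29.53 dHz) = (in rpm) 1053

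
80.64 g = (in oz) 2.844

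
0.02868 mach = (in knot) 18.98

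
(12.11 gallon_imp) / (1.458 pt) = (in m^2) 107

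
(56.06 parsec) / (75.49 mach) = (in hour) 1.869e+10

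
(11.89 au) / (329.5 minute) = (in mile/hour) 2.013e+08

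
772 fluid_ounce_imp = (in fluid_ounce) 741.7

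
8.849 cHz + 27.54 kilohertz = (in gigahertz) 2.754e-05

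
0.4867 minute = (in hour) 0.008112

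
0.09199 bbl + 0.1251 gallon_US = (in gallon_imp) 3.321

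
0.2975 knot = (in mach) 0.0004495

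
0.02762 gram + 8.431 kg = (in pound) 18.59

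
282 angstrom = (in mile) 1.752e-11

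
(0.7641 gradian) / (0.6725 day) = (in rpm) 1.973e-06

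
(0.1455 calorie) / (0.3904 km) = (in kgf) 0.000159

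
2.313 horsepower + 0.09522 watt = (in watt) 1725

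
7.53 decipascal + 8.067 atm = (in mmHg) 6131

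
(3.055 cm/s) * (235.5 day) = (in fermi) 6.216e+20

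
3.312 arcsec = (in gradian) 0.001022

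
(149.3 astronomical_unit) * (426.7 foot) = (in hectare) 2.905e+11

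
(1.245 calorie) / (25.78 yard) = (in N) 0.221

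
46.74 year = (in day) 1.706e+04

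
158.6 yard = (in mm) 1.45e+05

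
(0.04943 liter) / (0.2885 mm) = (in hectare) 1.713e-05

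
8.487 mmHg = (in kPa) 1.132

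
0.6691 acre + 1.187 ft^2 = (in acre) 0.6691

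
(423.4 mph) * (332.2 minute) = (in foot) 1.238e+07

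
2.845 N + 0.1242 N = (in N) 2.969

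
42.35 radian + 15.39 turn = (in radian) 139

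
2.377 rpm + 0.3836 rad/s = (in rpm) 6.04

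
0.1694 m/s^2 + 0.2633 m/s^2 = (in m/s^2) 0.4327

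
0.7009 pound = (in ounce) 11.21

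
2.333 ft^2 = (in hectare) 2.167e-05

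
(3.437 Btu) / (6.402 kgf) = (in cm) 5776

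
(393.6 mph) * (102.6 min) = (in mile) 673.1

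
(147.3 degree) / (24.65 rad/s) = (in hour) 2.897e-05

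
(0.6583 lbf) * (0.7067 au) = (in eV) 1.932e+30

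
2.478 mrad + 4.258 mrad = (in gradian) 0.4288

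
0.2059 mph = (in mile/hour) 0.2059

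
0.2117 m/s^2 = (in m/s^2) 0.2117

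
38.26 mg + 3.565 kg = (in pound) 7.86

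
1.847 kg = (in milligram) 1.847e+06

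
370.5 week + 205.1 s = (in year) 7.105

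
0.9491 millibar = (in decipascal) 949.1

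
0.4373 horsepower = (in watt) 326.1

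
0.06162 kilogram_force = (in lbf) 0.1358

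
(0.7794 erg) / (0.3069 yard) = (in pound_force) 6.244e-08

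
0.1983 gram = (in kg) 0.0001983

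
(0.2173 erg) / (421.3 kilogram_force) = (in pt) 1.491e-08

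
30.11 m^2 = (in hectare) 0.003011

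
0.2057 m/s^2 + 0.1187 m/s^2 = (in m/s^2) 0.3244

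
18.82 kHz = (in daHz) 1882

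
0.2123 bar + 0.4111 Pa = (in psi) 3.079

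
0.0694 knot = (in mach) 0.0001049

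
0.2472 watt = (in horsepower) 0.0003315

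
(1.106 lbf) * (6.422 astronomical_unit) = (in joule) 4.726e+12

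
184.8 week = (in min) 1.863e+06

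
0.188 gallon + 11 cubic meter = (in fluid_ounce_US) 3.72e+05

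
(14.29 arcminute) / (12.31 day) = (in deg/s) 2.239e-07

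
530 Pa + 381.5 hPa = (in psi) 5.61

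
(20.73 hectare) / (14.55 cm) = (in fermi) 1.425e+21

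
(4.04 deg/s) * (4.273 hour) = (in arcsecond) 2.237e+08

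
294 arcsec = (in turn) 0.0002269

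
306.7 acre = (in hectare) 124.1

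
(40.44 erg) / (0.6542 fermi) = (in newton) 6.182e+09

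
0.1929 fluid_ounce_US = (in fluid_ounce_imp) 0.2008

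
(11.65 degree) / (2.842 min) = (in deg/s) 0.06832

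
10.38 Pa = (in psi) 0.001505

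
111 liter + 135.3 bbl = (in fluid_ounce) 7.311e+05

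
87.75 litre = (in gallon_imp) 19.3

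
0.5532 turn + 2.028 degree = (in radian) 3.511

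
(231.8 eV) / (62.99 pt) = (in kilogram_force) 1.704e-16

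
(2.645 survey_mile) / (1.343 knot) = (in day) 0.07131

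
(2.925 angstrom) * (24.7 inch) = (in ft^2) 1.975e-09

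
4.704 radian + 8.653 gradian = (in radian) 4.84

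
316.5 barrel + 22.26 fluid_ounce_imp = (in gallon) 1.329e+04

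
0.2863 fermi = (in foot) 9.393e-16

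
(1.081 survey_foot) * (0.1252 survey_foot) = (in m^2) 0.01257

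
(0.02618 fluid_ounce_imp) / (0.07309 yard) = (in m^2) 1.113e-05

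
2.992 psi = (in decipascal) 2.063e+05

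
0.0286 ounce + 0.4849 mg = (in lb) 0.001789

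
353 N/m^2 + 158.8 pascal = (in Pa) 511.8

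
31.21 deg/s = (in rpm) 5.202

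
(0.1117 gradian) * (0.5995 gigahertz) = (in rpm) 1.004e+07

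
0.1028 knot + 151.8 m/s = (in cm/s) 1.519e+04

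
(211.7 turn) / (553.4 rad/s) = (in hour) 0.0006677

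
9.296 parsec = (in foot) 9.411e+17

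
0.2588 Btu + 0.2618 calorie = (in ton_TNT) 6.552e-08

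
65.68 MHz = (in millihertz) 6.568e+10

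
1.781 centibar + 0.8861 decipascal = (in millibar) 17.81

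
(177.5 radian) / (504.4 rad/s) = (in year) 1.116e-08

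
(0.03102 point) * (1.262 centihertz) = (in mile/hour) 3.089e-07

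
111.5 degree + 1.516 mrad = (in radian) 1.948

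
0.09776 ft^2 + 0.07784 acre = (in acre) 0.07784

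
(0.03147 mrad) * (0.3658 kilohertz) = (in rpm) 0.1099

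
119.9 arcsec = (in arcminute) 1.998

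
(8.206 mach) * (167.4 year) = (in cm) 1.475e+15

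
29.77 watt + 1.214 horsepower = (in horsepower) 1.254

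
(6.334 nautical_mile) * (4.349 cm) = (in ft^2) 5491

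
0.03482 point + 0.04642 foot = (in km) 1.416e-05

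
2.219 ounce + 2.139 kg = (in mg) 2.202e+06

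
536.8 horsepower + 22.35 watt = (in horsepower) 536.8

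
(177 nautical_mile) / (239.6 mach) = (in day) 4.65e-05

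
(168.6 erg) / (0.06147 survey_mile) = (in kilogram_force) 1.738e-08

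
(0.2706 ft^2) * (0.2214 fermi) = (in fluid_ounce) 1.882e-13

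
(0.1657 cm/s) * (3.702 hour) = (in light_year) 2.334e-15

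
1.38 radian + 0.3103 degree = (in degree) 79.38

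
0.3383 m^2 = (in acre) 8.36e-05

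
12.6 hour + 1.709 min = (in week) 0.07517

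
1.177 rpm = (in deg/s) 7.062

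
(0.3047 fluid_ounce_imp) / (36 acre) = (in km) 5.943e-14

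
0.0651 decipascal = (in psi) 9.442e-07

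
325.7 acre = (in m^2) 1.318e+06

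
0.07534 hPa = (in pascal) 7.534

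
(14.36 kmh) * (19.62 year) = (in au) 0.0165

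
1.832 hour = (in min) 109.9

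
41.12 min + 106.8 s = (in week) 0.004256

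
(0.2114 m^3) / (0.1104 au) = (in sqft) 1.378e-10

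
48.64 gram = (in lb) 0.1072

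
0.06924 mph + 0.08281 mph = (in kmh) 0.2447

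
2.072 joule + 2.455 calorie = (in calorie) 2.95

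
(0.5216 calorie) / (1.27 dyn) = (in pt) 4.871e+08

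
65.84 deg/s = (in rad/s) 1.149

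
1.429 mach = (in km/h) 1752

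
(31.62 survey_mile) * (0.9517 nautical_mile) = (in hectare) 8969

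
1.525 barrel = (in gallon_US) 64.05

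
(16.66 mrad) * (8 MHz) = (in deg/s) 7.636e+06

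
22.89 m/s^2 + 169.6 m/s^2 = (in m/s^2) 192.5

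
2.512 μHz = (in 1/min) 0.0001507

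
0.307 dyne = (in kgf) 3.131e-07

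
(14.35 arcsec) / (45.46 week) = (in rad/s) 2.53e-12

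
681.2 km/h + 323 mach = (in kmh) 3.966e+05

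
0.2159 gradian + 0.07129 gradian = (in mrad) 4.511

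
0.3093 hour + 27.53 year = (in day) 1.005e+04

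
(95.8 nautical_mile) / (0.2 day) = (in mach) 0.03015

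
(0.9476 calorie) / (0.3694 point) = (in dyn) 3.042e+09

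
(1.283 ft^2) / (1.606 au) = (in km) 4.961e-16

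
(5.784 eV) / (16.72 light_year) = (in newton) 5.858e-36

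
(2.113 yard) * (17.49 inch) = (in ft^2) 9.239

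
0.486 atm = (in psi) 7.142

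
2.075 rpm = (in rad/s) 0.2173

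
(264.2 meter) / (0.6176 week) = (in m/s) 0.0007073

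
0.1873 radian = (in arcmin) 643.9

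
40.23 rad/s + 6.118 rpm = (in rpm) 390.3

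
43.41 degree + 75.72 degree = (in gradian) 132.4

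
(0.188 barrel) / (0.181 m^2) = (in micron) 1.651e+05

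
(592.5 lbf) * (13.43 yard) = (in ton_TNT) 7.736e-06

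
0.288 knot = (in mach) 0.0004351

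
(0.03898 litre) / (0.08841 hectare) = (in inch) 1.736e-06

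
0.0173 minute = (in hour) 0.0002883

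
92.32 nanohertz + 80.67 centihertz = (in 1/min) 48.4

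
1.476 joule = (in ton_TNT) 3.528e-10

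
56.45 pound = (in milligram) 2.561e+07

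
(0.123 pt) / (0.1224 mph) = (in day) 9.178e-09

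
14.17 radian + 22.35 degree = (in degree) 834.2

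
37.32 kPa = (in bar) 0.3732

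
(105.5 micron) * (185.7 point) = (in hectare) 6.911e-10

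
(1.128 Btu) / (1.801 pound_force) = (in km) 0.1486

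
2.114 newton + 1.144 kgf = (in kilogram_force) 1.36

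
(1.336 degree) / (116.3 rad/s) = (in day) 2.321e-09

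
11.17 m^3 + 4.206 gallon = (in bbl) 70.36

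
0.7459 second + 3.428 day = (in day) 3.428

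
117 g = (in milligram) 1.17e+05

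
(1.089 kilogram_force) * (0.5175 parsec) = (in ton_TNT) 4.076e+07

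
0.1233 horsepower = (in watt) 91.94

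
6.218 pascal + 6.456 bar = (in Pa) 6.456e+05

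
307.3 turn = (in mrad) 1.931e+06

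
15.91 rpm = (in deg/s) 95.46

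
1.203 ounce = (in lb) 0.07519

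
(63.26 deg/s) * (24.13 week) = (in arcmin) 5.539e+10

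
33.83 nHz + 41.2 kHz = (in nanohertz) 4.12e+13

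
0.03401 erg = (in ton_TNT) 8.129e-19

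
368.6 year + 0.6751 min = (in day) 1.345e+05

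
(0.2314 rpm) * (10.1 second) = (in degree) 14.02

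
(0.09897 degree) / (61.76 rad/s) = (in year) 8.869e-13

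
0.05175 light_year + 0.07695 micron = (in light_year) 0.05175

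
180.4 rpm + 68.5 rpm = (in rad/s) 26.06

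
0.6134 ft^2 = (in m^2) 0.05699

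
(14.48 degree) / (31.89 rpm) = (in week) 1.251e-07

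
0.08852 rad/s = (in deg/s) 5.072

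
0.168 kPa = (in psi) 0.02437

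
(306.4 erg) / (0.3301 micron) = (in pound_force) 20.87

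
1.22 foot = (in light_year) 3.931e-17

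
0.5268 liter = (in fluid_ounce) 17.81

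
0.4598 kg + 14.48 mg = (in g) 459.8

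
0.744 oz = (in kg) 0.02109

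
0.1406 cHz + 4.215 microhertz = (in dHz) 0.0141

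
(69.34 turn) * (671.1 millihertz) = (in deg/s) 1.675e+04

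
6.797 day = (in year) 0.01862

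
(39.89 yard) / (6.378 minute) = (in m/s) 0.09532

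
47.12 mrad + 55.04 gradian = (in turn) 0.1451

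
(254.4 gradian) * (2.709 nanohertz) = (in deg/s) 6.203e-07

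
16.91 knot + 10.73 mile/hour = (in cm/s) 1350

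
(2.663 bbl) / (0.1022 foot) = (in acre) 0.003359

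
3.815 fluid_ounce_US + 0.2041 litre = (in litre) 0.3169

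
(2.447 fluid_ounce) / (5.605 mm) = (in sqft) 0.139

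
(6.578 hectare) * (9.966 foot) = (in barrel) 1.257e+06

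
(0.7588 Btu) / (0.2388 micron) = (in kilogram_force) 3.419e+08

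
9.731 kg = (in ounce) 343.3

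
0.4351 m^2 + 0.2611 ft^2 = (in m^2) 0.4594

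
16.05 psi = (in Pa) 1.107e+05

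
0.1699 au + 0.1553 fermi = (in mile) 1.579e+07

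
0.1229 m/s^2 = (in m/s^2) 0.1229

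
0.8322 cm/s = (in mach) 2.444e-05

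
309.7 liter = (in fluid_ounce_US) 1.047e+04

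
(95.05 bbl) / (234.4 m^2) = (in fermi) 6.447e+13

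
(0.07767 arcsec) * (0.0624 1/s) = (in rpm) 2.244e-07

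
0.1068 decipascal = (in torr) 8.011e-05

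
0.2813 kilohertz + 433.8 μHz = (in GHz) 2.813e-07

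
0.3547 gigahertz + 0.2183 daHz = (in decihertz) 3.547e+09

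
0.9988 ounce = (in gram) 28.32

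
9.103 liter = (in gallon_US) 2.405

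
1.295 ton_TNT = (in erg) 5.418e+16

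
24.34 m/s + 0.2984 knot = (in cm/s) 2449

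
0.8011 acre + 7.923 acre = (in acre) 8.724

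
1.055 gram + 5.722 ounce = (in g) 163.3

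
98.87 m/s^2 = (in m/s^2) 98.87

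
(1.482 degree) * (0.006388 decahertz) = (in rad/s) 0.001652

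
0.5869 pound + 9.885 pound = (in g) 4750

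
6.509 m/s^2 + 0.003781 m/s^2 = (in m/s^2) 6.513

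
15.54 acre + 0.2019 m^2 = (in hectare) 6.289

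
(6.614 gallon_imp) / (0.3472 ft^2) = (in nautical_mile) 0.0005033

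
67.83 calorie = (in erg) 2.838e+09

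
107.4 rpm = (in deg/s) 644.4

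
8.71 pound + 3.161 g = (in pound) 8.717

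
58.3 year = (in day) 2.128e+04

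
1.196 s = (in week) 1.978e-06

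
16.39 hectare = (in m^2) 1.639e+05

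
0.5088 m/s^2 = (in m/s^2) 0.5088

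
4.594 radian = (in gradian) 292.5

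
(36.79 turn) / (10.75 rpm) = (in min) 3.422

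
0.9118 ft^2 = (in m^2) 0.08471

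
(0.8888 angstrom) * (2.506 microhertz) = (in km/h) 8.018e-16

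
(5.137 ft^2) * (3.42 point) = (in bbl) 0.003622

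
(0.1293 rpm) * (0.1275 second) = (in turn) 0.0002748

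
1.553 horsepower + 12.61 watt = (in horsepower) 1.57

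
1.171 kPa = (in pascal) 1171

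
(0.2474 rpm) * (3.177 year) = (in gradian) 1.652e+08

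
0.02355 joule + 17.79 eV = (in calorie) 0.005629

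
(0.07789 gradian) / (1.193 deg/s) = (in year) 1.863e-09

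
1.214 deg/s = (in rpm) 0.2023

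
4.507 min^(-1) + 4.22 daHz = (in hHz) 0.4228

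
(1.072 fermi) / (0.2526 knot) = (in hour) 2.292e-18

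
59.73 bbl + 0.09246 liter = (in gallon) 2509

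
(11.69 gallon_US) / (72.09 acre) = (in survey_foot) 4.976e-07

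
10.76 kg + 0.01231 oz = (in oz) 379.6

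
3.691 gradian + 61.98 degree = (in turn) 0.1814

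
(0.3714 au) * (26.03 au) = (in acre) 5.346e+19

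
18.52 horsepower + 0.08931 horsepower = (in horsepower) 18.61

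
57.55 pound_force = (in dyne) 2.56e+07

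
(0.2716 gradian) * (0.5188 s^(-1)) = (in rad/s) 0.002213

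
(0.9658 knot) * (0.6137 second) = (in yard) 0.3335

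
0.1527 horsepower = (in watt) 113.9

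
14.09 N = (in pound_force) 3.168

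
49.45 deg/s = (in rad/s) 0.8631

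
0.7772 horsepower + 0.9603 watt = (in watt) 580.5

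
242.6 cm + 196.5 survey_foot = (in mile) 0.03872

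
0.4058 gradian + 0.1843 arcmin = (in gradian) 0.4092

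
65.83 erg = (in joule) 6.583e-06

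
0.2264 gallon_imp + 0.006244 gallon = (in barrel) 0.006622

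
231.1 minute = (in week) 0.02293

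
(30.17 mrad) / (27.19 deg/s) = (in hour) 1.766e-05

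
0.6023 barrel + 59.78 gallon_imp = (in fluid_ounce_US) 1.243e+04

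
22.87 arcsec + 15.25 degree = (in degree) 15.26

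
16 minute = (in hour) 0.2667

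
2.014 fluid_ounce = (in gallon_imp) 0.0131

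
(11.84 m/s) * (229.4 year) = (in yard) 9.367e+10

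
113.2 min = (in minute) 113.2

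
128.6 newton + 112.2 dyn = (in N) 128.6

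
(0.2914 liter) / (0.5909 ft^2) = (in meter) 0.005308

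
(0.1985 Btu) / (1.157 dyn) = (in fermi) 1.81e+22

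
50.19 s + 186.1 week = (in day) 1303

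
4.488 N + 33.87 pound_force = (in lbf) 34.88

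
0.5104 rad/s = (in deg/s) 29.24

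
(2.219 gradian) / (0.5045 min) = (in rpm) 0.011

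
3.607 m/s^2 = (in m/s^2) 3.607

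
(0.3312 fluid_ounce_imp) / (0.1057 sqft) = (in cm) 0.09583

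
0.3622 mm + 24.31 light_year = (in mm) 2.3e+20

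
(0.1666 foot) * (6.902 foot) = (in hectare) 1.068e-05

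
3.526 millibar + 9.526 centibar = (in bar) 0.09879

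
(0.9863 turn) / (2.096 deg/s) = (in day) 0.001961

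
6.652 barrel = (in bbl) 6.652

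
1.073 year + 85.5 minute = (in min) 5.641e+05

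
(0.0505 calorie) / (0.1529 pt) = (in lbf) 880.6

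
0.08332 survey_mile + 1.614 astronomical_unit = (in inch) 9.506e+12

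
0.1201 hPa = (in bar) 0.0001201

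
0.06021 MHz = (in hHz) 602.1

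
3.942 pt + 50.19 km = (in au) 3.355e-07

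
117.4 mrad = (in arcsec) 2.422e+04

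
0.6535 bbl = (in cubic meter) 0.1039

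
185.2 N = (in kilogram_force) 18.89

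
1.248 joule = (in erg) 1.248e+07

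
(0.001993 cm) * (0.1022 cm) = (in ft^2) 2.192e-07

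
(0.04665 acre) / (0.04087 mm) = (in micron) 4.619e+12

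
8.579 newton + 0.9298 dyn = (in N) 8.579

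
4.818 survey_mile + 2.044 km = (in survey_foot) 3.215e+04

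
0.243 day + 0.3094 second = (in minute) 349.9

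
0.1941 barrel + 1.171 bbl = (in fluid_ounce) 7339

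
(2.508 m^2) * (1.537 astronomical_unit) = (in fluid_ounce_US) 1.95e+16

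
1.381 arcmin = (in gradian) 0.02557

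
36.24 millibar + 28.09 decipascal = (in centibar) 3.627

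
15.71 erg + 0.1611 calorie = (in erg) 6.74e+06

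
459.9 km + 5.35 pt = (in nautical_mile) 248.3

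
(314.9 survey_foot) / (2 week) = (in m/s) 7.935e-05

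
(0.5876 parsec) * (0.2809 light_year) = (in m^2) 4.818e+31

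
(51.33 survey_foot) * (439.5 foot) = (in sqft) 2.256e+04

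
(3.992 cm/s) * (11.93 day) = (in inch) 1.62e+06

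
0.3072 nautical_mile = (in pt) 1.613e+06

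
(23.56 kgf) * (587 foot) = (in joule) 4.134e+04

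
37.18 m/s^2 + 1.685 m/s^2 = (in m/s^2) 38.87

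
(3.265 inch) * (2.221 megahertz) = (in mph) 4.12e+05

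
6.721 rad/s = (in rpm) 64.18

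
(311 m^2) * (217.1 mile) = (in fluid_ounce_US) 3.674e+12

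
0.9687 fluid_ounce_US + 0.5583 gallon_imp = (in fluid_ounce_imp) 90.34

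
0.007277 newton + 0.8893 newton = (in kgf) 0.09143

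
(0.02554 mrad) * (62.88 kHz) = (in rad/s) 1.606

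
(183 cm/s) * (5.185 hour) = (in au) 2.283e-07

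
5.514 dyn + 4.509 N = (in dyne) 4.509e+05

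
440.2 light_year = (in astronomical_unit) 2.784e+07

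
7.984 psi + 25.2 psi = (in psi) 33.18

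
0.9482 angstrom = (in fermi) 9.482e+04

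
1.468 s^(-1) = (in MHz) 1.468e-06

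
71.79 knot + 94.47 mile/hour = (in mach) 0.2325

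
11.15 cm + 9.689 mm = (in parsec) 3.927e-18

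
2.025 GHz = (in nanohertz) 2.025e+18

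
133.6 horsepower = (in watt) 9.963e+04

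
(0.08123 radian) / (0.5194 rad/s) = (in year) 4.959e-09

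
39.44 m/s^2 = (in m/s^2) 39.44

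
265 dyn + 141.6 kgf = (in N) 1389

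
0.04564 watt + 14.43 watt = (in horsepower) 0.01941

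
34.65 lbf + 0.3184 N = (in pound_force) 34.72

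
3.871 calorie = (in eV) 1.011e+20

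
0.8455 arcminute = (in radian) 0.0002459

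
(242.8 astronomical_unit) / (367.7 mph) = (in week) 3.654e+05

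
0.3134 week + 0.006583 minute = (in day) 2.194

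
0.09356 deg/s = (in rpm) 0.01559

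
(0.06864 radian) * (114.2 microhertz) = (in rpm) 7.485e-05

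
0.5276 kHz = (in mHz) 5.276e+05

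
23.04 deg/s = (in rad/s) 0.4021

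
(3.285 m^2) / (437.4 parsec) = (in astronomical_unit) 1.627e-30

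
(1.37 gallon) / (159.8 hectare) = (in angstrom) 32.45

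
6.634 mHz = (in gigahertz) 6.634e-12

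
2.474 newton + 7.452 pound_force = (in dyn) 3.562e+06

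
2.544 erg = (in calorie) 6.08e-08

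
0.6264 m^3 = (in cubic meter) 0.6264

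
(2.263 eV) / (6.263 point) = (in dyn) 1.641e-11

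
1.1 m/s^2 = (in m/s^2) 1.1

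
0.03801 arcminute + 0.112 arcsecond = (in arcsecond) 2.393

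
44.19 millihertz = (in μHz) 4.419e+04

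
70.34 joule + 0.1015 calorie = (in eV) 4.417e+20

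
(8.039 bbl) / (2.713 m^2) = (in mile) 0.0002927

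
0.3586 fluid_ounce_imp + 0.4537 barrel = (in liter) 72.14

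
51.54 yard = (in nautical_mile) 0.02545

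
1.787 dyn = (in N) 1.787e-05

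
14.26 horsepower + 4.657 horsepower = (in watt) 1.411e+04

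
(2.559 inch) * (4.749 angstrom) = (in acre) 7.628e-15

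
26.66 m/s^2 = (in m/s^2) 26.66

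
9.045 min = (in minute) 9.045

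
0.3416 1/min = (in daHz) 0.0005693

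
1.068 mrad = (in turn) 0.00017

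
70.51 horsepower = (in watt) 5.258e+04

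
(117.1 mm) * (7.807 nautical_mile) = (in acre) 0.4184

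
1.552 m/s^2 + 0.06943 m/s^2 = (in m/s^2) 1.621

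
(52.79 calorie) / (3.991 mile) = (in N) 0.03439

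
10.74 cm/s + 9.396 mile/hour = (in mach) 0.01265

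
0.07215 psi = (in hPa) 4.975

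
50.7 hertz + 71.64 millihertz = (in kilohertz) 0.05077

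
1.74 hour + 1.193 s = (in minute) 104.4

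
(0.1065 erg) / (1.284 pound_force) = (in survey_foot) 6.118e-09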